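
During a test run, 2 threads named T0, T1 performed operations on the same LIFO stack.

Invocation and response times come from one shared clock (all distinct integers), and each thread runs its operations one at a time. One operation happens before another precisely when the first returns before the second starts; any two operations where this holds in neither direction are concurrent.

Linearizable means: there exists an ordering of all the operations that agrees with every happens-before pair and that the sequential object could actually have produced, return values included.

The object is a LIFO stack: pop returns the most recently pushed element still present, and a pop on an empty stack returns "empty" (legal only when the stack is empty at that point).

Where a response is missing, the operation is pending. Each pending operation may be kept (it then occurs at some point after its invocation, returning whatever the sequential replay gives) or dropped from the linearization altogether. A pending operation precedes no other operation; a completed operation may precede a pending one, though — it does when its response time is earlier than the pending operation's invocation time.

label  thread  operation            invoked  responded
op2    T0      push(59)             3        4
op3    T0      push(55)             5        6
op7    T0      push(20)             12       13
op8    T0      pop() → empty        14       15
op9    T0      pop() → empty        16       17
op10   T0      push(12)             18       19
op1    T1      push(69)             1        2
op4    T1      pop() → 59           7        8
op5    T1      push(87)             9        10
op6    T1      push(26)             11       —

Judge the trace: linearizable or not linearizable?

not linearizable

through event 7 a valid linearization exists; event 8 (op4 responding at time 8) ends that
a single order respects real time; the 4 completed LIFO stack operations fail replay along it
take op1, op2, op3, op4: step 4 already fails, because op4 pop() → 59 cannot occur there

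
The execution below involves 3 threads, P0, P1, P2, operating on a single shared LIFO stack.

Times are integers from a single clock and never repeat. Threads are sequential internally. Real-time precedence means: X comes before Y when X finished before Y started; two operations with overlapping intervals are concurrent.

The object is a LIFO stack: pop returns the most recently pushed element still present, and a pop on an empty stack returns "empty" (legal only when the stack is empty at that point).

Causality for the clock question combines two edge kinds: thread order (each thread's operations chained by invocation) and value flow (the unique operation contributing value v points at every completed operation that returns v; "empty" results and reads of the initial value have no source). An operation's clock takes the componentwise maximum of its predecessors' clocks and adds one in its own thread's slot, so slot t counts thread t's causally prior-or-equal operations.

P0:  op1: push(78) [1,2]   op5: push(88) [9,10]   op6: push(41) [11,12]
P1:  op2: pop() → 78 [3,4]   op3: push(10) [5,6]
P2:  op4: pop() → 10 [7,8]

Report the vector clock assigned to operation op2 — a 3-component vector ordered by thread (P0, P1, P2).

(1, 1, 0)

op1 (invocation 1): nothing precedes it; P0's component alone gives (1, 0, 0)
invoked at 3, op2 merges VC(op1)=(1, 0, 0) and bumps P1's slot → (1, 1, 0)
invoked at 9, op5 merges VC(op1)=(1, 0, 0) and bumps P0's slot → (2, 0, 0)
invoked at 5, op3 merges VC(op2)=(1, 1, 0) and bumps P1's slot → (1, 2, 0)
invoked at 11, op6 merges VC(op5)=(2, 0, 0) and bumps P0's slot → (3, 0, 0)
invoked at 7, op4 merges VC(op3)=(1, 2, 0) and bumps P2's slot → (1, 2, 1)
target: VC(op2) = (1, 1, 0)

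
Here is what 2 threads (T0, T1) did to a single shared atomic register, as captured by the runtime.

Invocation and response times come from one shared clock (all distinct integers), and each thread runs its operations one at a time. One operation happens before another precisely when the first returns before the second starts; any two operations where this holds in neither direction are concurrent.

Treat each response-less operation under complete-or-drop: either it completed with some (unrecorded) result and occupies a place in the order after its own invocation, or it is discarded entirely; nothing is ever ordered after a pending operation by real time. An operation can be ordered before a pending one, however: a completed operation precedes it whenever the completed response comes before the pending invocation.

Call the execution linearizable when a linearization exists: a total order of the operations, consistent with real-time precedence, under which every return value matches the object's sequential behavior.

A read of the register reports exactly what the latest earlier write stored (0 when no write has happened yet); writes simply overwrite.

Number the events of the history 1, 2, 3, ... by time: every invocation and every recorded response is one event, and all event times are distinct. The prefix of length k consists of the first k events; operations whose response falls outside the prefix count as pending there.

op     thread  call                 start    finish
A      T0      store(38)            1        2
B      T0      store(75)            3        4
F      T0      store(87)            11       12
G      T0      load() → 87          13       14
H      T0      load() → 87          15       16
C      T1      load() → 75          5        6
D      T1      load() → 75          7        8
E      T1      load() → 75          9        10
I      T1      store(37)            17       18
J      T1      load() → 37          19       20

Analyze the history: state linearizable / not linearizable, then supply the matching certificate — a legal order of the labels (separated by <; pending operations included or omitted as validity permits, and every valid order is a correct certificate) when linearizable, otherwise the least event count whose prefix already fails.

1. A store(38), leaving value 38
2. B store(75), leaving value 75
3. C load() → 75, leaving value 75
4. D load() → 75, leaving value 75
5. E load() → 75, leaving value 75
6. F store(87), leaving value 87
7. G load() → 87, leaving value 87
8. H load() → 87, leaving value 87
9. I store(37), leaving value 37
10. J load() → 37, leaving value 37

linearizable — witness: A < B < C < D < E < F < G < H < I < J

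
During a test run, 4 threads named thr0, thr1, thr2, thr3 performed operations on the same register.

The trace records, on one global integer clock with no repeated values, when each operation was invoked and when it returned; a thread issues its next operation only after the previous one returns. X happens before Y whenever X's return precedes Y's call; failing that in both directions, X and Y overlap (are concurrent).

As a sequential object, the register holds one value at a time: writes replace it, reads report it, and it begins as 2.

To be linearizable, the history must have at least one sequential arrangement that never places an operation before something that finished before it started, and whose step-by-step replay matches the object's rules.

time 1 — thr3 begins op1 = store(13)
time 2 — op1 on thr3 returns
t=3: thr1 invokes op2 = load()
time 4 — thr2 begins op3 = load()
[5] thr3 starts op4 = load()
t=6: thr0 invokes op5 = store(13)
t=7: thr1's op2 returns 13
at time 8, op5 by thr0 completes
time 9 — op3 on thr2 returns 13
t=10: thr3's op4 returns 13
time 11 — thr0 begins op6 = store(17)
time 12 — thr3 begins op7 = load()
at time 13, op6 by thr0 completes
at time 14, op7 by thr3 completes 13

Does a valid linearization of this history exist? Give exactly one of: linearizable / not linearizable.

one valid linearization: op1, op2, op3, op4, op5, op7, op6
step 1: op1 store(13) — value 13
step 2: op2 load() → 13 — value 13
step 3: op3 load() → 13 — value 13
step 4: op4 load() → 13 — value 13
step 5: op5 store(13) — value 13
step 6: op7 load() → 13 — value 13
step 7: op6 store(17) — value 17

linearizable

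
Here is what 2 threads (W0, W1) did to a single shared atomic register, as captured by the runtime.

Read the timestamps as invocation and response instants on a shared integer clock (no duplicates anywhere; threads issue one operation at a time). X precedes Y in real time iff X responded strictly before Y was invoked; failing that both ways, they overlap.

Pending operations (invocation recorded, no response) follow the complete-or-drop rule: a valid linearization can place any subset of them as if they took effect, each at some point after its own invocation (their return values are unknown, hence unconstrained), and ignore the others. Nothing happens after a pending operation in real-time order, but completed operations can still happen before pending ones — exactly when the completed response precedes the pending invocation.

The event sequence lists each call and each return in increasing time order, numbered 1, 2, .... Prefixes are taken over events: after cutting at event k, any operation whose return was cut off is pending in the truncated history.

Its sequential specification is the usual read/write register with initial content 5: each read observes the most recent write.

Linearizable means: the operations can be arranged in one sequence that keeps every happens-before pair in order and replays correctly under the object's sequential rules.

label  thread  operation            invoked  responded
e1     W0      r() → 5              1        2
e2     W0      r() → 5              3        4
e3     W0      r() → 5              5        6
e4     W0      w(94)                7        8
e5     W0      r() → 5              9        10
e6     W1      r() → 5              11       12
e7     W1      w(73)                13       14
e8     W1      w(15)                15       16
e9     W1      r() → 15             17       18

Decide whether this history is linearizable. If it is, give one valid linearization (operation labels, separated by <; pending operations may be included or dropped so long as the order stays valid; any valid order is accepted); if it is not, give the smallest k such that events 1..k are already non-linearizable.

not linearizable — minimal violating prefix: 10 events

the violation lands at event 10, e5's response at time 10: events 1..9 linearize, events 1..10 do not
one real-time candidate order over the 5 completed operations — the atomic register replay rejects it
take e1, e2, e3, e4, e5: step 5 already fails, because e5 r() → 5 cannot occur there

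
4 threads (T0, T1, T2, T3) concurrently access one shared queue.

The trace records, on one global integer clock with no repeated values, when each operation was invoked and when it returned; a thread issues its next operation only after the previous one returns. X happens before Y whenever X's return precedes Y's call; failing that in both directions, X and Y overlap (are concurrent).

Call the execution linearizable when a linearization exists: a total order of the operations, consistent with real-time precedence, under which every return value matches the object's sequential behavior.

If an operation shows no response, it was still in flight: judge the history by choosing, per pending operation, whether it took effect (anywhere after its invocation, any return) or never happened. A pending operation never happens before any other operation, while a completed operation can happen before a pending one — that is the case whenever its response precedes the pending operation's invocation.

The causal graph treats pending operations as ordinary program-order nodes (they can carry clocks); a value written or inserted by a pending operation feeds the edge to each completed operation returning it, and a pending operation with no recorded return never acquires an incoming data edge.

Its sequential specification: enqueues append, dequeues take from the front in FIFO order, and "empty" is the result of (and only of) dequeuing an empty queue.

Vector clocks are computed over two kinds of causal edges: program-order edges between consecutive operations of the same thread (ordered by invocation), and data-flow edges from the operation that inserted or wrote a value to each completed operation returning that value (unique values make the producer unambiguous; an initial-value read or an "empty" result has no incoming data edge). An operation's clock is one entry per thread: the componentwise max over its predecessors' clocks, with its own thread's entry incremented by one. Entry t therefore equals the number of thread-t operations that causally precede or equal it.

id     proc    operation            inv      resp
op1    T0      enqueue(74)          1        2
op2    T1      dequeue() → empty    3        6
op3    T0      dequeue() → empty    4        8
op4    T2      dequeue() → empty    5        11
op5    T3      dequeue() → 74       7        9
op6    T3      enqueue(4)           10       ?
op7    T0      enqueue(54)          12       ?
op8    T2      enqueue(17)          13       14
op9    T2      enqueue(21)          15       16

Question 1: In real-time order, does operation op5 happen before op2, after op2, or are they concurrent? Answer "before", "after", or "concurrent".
after

op5 spans [7,9], op2 spans [3,6]
resp(op2)=6 < inv(op5)=7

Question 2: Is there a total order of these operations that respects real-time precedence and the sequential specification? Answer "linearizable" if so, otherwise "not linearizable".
not linearizable

already the first 9 events (up to op5's response at time 9) admit no linearization; the first 8 still do
every one of the 3 real-time-consistent orders over 4 completed queue ops fails the sequential spec
including or dropping the 1 pending operation (op4) in any combination fails
one such order, op1, op2, op3, op5 (pending dropped), breaks at step 2 where op2 dequeue() → empty is illegal
one such order, op1, op2, op5, op3 (pending dropped), breaks at step 2 where op2 dequeue() → empty is illegal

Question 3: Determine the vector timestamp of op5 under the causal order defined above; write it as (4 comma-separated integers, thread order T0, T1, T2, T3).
(1, 0, 0, 1)

op4, invoked 5, has no incoming edges; only T2's bump applies → (0, 0, 1, 0)
op2, invoked 3, has no incoming edges; only T1's bump applies → (0, 1, 0, 0)
op1, invoked 1, has no incoming edges; only T0's bump applies → (1, 0, 0, 0)
merge at op8 (invoked 13): VC(op4)=(0, 0, 1, 0), own-thread bump on T2 → (0, 0, 2, 0)
merge at op5 (invoked 7): VC(op1)=(1, 0, 0, 0), own-thread bump on T3 → (1, 0, 0, 1)
merge at op3 (invoked 4): VC(op1)=(1, 0, 0, 0), own-thread bump on T0 → (2, 0, 0, 0)
merge at op9 (invoked 15): VC(op8)=(0, 0, 2, 0), own-thread bump on T2 → (0, 0, 3, 0)
merge at op6 (invoked 10): VC(op5)=(1, 0, 0, 1), own-thread bump on T3 → (1, 0, 0, 2)
merge at op7 (invoked 12): VC(op3)=(2, 0, 0, 0), own-thread bump on T0 → (3, 0, 0, 0)
target: VC(op5) = (1, 0, 0, 1)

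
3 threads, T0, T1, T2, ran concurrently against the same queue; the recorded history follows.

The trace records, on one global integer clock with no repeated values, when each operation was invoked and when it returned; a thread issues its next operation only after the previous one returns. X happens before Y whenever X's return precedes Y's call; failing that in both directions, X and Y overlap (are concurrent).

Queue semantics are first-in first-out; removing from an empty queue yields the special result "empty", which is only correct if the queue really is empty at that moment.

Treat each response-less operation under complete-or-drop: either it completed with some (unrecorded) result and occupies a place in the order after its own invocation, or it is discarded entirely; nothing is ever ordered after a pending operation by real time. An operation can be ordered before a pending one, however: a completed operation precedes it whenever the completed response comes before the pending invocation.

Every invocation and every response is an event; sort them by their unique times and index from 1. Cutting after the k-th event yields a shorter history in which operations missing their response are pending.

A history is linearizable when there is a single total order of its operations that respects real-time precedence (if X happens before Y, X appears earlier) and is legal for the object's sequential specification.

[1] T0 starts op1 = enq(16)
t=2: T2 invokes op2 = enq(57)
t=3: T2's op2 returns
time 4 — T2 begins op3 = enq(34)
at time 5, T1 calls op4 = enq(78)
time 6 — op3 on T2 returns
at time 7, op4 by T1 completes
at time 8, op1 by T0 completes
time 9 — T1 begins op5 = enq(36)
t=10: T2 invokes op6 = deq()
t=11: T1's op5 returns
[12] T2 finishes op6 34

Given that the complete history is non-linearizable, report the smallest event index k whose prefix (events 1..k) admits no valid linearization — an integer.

one valid order for events 1..11 is op1, op2, op3, op4, op5:
step 1: op1 enq(16) — queue <16>
step 2: op2 enq(57) — queue <16,57>
step 3: op3 enq(34) — queue <16,57,34>
step 4: op4 enq(78) — queue <16,57,34,78>
step 5: op5 enq(36) — queue <16,57,34,78,36>
once event 12 joins (op6's response, time 12), exhaustive search finds no witness
e.g. op1, op2, op3, op4, op5, op6: illegal at step 6, since op6 deq() → 34 cannot apply there
e.g. op1, op2, op3, op4, op6, op5: illegal at step 5, since op6 deq() → 34 cannot apply there

12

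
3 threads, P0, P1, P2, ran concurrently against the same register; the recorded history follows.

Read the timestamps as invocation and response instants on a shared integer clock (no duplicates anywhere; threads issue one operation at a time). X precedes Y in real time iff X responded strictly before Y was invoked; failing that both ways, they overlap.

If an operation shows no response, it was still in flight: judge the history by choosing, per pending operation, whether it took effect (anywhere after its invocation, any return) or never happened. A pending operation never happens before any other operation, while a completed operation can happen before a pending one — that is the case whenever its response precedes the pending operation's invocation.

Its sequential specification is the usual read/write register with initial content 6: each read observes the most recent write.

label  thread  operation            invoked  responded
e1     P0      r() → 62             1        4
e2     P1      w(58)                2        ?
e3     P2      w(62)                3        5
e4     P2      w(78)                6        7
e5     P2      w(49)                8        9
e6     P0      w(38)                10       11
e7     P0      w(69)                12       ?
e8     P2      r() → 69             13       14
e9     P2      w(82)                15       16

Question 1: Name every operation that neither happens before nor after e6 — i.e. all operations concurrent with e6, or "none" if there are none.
e2

concurrent with e6 ([10,11]): every op whose interval crosses 10..11
e1 [1,4]: before
e2 [2,…): concurrent
e3 [3,5]: before
e4 [6,7]: before
e5 [8,9]: before
e7 [12,…): after
e8 [13,14]: after
e9 [15,16]: after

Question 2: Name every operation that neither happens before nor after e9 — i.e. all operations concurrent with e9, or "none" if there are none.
e2, e7

e9 spans [15,16]; an op avoiding the whole window 15..16 is ordered, any other is concurrent
e1 [1,4]: before
e2 [2,…): concurrent
e3 [3,5]: before
e4 [6,7]: before
e5 [8,9]: before
e6 [10,11]: before
e7 [12,…): concurrent
e8 [13,14]: before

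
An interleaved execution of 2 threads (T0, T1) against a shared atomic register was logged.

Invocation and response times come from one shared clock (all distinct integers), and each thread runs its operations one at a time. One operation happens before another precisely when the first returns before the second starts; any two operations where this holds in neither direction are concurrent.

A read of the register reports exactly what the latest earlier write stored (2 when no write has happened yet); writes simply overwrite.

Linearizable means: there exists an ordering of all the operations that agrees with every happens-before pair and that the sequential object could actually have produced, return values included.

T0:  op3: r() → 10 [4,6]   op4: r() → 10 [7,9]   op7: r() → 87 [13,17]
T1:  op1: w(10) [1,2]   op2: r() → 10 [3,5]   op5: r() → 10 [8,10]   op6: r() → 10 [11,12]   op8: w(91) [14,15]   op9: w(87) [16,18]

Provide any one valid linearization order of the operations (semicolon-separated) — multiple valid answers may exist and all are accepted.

op1; op2; op3; op4; op5; op6; op8; op9; op7

step 1: op1 w(10) — value 10
step 2: op2 r() → 10 — value 10
step 3: op3 r() → 10 — value 10
step 4: op4 r() → 10 — value 10
step 5: op5 r() → 10 — value 10
step 6: op6 r() → 10 — value 10
step 7: op8 w(91) — value 91
step 8: op9 w(87) — value 87
step 9: op7 r() → 87 — value 87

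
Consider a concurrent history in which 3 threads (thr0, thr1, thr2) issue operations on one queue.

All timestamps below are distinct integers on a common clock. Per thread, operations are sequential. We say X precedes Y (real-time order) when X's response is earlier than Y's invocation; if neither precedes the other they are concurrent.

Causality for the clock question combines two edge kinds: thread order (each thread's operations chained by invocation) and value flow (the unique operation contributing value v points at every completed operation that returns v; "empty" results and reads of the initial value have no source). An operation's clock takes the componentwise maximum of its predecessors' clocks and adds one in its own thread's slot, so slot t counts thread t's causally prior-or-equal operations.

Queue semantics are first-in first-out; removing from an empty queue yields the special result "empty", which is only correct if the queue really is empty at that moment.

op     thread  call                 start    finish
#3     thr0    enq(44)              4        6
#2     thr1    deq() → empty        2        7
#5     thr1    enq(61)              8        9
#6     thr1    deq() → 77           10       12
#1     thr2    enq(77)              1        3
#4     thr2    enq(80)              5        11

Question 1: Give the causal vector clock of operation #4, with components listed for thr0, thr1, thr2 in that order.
Answer: (0, 0, 2)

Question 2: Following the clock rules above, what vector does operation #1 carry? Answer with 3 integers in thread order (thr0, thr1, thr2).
Answer: (0, 0, 1)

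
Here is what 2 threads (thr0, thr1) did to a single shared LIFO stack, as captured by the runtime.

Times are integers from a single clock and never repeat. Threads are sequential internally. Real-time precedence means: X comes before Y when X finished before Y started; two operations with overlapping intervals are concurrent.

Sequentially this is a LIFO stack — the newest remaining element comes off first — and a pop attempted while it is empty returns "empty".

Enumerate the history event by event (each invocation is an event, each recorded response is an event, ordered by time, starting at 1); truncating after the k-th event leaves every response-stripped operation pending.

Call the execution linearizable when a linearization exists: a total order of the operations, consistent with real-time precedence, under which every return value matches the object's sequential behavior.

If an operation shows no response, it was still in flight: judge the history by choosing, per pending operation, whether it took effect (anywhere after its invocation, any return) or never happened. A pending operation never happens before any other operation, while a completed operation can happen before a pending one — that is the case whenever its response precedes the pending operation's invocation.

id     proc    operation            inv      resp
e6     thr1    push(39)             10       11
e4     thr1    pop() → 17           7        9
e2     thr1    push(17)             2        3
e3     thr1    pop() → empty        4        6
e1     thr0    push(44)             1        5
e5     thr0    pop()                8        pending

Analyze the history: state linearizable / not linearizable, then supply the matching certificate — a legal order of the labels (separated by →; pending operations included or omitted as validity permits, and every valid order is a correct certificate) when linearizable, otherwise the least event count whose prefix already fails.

through event 5 a valid linearization exists; event 6 (e3 responding at time 6) ends that
all 3 real-time-respecting orders fail — 3 completed LIFO stack operations, no legal replay
for example e1, e2, e3 fails at step 3: e3 pop() → empty is not legal there
for example e2, e1, e3 fails at step 3: e3 pop() → empty is not legal there

not linearizable — minimal violating prefix: 6 events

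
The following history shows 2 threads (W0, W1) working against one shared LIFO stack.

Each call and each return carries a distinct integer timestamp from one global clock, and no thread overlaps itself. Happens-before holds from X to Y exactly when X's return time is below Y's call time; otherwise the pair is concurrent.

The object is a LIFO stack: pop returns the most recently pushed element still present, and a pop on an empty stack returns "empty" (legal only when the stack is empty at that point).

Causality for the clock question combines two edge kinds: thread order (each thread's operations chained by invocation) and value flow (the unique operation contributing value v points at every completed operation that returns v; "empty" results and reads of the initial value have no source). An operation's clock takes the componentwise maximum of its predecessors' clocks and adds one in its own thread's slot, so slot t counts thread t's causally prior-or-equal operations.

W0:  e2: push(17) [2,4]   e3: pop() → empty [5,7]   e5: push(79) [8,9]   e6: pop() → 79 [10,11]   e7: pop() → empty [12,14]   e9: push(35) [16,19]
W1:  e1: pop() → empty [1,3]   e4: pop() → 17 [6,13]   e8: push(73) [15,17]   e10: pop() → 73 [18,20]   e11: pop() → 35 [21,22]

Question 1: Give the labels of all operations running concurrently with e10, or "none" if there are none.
e9

e10 runs from 18 to 20; window-overlapping ops are concurrent
e1 [1,3]: before
e2 [2,4]: before
e3 [5,7]: before
e4 [6,13]: before
e5 [8,9]: before
e6 [10,11]: before
e7 [12,14]: before
e8 [15,17]: before
e9 [16,19]: concurrent
e11 [21,22]: after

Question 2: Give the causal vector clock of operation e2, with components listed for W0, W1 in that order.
(1, 0)

no predecessors for e1 (invoked 1): W1 increments from zero → (0, 1)
no predecessors for e2 (invoked 2): W0 increments from zero → (1, 0)
invoked at 5, e3 merges VC(e2)=(1, 0) and bumps W0's slot → (2, 0)
invoked at 6, e4 merges VC(e1)=(0, 1), VC(e2)=(1, 0) and bumps W1's slot → (1, 2)
invoked at 8, e5 merges VC(e3)=(2, 0) and bumps W0's slot → (3, 0)
invoked at 15, e8 merges VC(e4)=(1, 2) and bumps W1's slot → (1, 3)
invoked at 10, e6 merges VC(e5)=(3, 0) and bumps W0's slot → (4, 0)
invoked at 18, e10 merges VC(e8)=(1, 3) and bumps W1's slot → (1, 4)
invoked at 12, e7 merges VC(e6)=(4, 0) and bumps W0's slot → (5, 0)
invoked at 16, e9 merges VC(e7)=(5, 0) and bumps W0's slot → (6, 0)
invoked at 21, e11 merges VC(e9)=(6, 0), VC(e10)=(1, 4) and bumps W1's slot → (6, 5)
target: VC(e2) = (1, 0)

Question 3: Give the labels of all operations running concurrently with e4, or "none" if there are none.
e3, e5, e6, e7

e4 spans [6,13]; an op avoiding the whole window 6..13 is ordered, any other is concurrent
e1 [1,3]: before
e2 [2,4]: before
e3 [5,7]: concurrent
e5 [8,9]: concurrent
e6 [10,11]: concurrent
e7 [12,14]: concurrent
e8 [15,17]: after
e9 [16,19]: after
e10 [18,20]: after
e11 [21,22]: after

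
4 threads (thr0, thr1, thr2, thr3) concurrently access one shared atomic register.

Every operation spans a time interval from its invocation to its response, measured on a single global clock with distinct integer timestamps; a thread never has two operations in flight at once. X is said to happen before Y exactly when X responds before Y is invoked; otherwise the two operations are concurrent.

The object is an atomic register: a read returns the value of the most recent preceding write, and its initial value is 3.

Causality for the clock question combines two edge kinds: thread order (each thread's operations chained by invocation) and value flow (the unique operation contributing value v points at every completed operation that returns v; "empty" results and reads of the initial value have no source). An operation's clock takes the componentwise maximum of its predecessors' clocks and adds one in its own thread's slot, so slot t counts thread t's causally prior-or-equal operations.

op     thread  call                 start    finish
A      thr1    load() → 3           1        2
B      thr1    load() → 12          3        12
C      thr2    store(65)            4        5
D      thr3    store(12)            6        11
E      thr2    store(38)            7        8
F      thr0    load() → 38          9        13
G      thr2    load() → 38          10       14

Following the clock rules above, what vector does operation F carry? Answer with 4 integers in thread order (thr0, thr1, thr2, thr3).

invoked at 6, D has no predecessors; its own thr3 bump gives (0, 0, 0, 1)
invoked at 4, C has no predecessors; its own thr2 bump gives (0, 0, 1, 0)
invoked at 1, A has no predecessors; its own thr1 bump gives (0, 1, 0, 0)
merge at E (invoked 7): VC(C)=(0, 0, 1, 0), own-thread bump on thr2 → (0, 0, 2, 0)
merge at G (invoked 10): VC(E)=(0, 0, 2, 0), own-thread bump on thr2 → (0, 0, 3, 0)
merge at B (invoked 3): VC(A)=(0, 1, 0, 0), VC(D)=(0, 0, 0, 1), own-thread bump on thr1 → (0, 2, 0, 1)
merge at F (invoked 9): VC(E)=(0, 0, 2, 0), own-thread bump on thr0 → (1, 0, 2, 0)
target: VC(F) = (1, 0, 2, 0)

(1, 0, 2, 0)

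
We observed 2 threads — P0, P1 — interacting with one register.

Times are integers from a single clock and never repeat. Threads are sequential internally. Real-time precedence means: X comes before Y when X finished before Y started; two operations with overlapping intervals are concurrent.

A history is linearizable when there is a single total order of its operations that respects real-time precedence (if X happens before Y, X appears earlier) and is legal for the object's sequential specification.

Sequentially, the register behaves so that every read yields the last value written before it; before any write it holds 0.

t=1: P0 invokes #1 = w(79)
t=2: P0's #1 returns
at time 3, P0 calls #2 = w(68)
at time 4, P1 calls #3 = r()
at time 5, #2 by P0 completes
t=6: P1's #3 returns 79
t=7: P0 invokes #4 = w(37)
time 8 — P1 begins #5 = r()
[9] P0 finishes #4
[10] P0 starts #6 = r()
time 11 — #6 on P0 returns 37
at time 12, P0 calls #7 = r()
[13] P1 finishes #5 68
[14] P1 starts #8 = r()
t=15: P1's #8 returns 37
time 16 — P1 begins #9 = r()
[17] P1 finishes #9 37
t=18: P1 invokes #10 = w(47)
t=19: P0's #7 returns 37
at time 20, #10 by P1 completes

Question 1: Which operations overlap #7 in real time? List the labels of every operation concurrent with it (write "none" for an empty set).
#10, #5, #8, #9

#7 spans [12,19]; an op avoiding the whole window 12..19 is ordered, any other is concurrent
#1 [1,2]: before
#2 [3,5]: before
#3 [4,6]: before
#4 [7,9]: before
#5 [8,13]: concurrent
#6 [10,11]: before
#8 [14,15]: concurrent
#9 [16,17]: concurrent
#10 [18,20]: concurrent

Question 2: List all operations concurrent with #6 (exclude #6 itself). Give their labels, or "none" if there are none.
#5

overlap test against #6 [10,11]: concurrent iff the interval meets 10..11
#1 [1,2]: before
#2 [3,5]: before
#3 [4,6]: before
#4 [7,9]: before
#5 [8,13]: concurrent
#7 [12,19]: after
#8 [14,15]: after
#9 [16,17]: after
#10 [18,20]: after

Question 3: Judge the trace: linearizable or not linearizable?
linearizable

witness order: #1, #3, #2, #5, #4, #6, #7, #8, #9, #10
step 1: #1 w(79) — value 79
step 2: #3 r() → 79 — value 79
step 3: #2 w(68) — value 68
step 4: #5 r() → 68 — value 68
step 5: #4 w(37) — value 37
step 6: #6 r() → 37 — value 37
step 7: #7 r() → 37 — value 37
step 8: #8 r() → 37 — value 37
step 9: #9 r() → 37 — value 37
step 10: #10 w(47) — value 47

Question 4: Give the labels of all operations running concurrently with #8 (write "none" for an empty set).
#7

#8 spans [14,15]: anything still running between times 14 and 15 counts as concurrent
#1 [1,2]: before
#2 [3,5]: before
#3 [4,6]: before
#4 [7,9]: before
#5 [8,13]: before
#6 [10,11]: before
#7 [12,19]: concurrent
#9 [16,17]: after
#10 [18,20]: after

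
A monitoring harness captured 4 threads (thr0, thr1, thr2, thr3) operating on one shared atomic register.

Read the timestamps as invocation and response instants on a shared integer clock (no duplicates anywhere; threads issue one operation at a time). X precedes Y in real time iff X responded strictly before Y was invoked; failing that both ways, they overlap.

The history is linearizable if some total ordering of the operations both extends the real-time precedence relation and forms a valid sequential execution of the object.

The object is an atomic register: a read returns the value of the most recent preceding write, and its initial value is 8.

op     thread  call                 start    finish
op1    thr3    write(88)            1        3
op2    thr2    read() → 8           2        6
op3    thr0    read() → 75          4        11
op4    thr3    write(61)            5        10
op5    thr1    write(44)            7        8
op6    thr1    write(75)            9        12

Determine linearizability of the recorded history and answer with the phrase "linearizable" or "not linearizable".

a witness: op2, op1, op4, op5, op6, op3
after step 1 (op2 read() → 8): value 8
after step 2 (op1 write(88)): value 88
after step 3 (op4 write(61)): value 61
after step 4 (op5 write(44)): value 44
after step 5 (op6 write(75)): value 75
after step 6 (op3 read() → 75): value 75

linearizable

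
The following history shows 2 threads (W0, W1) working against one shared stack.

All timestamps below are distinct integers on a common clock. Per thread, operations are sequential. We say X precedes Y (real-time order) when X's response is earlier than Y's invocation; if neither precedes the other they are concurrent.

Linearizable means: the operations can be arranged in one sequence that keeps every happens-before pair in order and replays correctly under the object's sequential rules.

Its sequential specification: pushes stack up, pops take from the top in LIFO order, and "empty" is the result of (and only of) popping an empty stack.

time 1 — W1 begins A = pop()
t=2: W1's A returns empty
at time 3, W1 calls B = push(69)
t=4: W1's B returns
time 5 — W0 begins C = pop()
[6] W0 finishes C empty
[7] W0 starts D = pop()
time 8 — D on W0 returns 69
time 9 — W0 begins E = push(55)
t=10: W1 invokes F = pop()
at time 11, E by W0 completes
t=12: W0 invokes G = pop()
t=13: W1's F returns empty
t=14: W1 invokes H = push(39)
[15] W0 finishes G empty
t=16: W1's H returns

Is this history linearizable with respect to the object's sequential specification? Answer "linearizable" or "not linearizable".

through event 5 a valid linearization exists; event 6 (C responding at time 6) ends that
a single order respects real time; the 3 completed stack operations fail replay along it
take A, B, C: step 3 already fails, because C pop() → empty cannot occur there

not linearizable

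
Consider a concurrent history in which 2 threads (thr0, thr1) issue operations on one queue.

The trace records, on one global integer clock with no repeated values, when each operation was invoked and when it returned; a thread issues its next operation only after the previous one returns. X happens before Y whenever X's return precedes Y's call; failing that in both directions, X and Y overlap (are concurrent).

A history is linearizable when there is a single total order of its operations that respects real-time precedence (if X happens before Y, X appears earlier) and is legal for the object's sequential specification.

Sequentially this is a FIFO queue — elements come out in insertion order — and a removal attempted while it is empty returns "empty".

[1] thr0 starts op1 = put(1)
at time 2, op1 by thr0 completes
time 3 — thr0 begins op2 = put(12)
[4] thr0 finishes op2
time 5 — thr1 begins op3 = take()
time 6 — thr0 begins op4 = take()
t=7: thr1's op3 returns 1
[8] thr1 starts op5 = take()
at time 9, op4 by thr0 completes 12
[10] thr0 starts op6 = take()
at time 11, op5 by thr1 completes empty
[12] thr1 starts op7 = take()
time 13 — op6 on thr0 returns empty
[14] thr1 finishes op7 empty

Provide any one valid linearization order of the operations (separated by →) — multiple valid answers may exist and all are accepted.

op1 → op2 → op3 → op4 → op5 → op6 → op7

step 1: op1 put(1) — queue <1>
step 2: op2 put(12) — queue <1,12>
step 3: op3 take() → 1 — queue <12>
step 4: op4 take() → 12 — queue <>
step 5: op5 take() → empty — queue <>
step 6: op6 take() → empty — queue <>
step 7: op7 take() → empty — queue <>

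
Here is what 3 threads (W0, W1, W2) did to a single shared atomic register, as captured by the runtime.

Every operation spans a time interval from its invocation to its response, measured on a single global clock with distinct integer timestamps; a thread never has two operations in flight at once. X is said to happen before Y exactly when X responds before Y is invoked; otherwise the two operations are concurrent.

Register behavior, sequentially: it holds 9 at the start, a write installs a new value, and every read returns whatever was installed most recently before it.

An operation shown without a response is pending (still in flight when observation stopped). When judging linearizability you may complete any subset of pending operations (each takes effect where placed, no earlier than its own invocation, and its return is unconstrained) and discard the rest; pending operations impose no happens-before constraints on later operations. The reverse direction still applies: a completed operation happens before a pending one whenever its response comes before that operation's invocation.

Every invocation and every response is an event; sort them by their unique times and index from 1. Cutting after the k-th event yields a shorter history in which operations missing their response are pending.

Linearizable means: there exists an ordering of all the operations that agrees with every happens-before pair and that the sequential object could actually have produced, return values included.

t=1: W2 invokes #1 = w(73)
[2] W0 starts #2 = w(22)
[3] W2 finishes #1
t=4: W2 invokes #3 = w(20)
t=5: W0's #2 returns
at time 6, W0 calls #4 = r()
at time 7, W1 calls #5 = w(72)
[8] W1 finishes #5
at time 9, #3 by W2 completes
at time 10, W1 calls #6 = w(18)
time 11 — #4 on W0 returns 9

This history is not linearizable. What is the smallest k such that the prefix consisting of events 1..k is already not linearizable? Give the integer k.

a valid linearization of events 1..10 exists, for instance #1, #2, #3, #4, #5:
after step 1 (#1 w(73)): value 73
after step 2 (#2 w(22)): value 22
after step 3 (#3 w(20)): value 20
after step 4 (#4 r() (pending, included)): value 20
after step 5 (#5 w(72)): value 72
event 11 — #4's response, time 11 — after it, nothing linearizes
every completion of the 1 pending operation (#6) was checked; none linearizes
e.g. #1, #2, #3, #4, #5 (pending dropped): illegal at step 4, since #4 r() → 9 cannot apply there
e.g. #1, #2, #3, #5, #4 (pending dropped): illegal at step 5, since #4 r() → 9 cannot apply there

11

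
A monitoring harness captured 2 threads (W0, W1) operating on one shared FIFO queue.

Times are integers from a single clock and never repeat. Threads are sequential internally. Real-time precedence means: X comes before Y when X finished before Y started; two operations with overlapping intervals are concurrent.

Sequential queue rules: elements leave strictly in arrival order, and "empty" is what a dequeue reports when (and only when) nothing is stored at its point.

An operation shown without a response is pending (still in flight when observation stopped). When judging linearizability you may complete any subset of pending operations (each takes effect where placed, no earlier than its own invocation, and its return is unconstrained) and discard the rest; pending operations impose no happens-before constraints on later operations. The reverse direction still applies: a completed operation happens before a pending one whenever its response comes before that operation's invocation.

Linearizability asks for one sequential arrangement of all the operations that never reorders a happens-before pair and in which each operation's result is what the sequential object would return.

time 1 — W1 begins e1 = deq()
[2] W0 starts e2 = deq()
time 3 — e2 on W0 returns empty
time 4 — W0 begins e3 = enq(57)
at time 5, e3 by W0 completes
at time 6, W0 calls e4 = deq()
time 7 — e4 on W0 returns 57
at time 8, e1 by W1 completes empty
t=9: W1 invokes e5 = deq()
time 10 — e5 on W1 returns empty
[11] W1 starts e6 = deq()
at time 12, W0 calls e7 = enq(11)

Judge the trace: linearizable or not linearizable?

a witness: e1, e2, e3, e4, e5
after step 1 (e1 deq() → empty): queue <>
after step 2 (e2 deq() → empty): queue <>
after step 3 (e3 enq(57)): queue <57>
after step 4 (e4 deq() → 57): queue <>
after step 5 (e5 deq() → empty): queue <>

linearizable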